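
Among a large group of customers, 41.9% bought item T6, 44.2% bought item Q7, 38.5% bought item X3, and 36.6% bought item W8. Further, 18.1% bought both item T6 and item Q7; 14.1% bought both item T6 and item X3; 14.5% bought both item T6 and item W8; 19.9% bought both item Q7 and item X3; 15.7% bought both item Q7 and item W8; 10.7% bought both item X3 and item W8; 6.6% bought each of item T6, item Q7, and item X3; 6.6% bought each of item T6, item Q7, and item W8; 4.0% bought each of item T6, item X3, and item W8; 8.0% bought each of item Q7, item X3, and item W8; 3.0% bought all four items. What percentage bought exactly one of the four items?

By inclusion–exclusion (exactly-one form):
P(exactly one) = 41.9 + 44.2 + 38.5 + 36.6 − 2·18.1 − 2·14.1 − 2·14.5 − 2·19.9 − 2·15.7 − 2·10.7 + 3·6.6 + 3·6.6 + 3·4.0 + 3·8.0 − 4·3.0 = 38.8%

38.8%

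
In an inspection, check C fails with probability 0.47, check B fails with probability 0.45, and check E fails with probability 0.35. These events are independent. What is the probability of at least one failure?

0.810525

P(none) = (1 − 0.47) × (1 − 0.45) × (1 − 0.35) = 0.53 × 0.55 × 0.65 = 0.189475
P(at least one) = 1 − 0.189475 = 0.810525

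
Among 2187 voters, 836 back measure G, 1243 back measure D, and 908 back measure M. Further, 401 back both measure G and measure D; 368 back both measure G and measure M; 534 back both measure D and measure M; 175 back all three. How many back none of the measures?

328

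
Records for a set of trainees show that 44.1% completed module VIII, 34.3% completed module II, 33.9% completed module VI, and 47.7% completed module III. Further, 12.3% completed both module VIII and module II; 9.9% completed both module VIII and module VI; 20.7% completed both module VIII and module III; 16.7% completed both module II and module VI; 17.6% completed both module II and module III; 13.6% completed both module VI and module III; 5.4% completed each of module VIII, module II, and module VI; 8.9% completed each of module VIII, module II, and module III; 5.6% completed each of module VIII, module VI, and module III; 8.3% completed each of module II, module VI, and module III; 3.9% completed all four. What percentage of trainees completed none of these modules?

P(union) = 44.1 + 34.3 + 33.9 + 47.7 − 12.3 − 9.9 − 20.7 − 16.7 − 17.6 − 13.6 + 5.4 + 8.9 + 5.6 + 8.3 − 3.9 = 93.5%
P(none) = 100% − 93.5% = 6.5%

6.5%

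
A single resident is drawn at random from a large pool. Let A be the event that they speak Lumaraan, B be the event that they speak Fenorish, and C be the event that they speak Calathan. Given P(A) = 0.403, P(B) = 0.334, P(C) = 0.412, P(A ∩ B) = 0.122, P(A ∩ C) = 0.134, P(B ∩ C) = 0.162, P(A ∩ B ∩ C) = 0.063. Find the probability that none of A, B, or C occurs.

0.206

Using inclusion–exclusion:
P(A ∪ B ∪ C) = 0.403 + 0.334 + 0.412 − 0.122 − 0.134 − 0.162 + 0.063 = 0.794
P(none) = 1 − 0.794 = 0.206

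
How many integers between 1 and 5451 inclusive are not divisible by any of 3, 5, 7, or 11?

By inclusion–exclusion:
⌊5451/3⌋ + ⌊5451/5⌋ + ⌊5451/7⌋ + ⌊5451/11⌋ − ⌊5451/15⌋ − ⌊5451/21⌋ − ⌊5451/33⌋ − ⌊5451/35⌋ − ⌊5451/55⌋ − ⌊5451/77⌋ + ⌊5451/105⌋ + ⌊5451/165⌋ + ⌊5451/231⌋ + ⌊5451/385⌋ − ⌊5451/1155⌋ = 1817 + 1090 + 778 + 495 − 363 − 259 − 165 − 155 − 99 − 70 + 51 + 33 + 23 + 14 − 4 = 3186
5451 − 3186 = 2265

2265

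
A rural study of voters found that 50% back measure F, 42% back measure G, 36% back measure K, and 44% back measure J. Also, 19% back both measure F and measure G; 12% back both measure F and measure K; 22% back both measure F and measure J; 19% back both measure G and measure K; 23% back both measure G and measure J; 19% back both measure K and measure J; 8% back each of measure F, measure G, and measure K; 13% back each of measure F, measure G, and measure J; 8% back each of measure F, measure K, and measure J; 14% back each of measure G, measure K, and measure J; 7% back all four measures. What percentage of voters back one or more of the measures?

P(at least one) = 50 + 42 + 36 + 44 − 19 − 12 − 22 − 19 − 23 − 19 + 8 + 13 + 8 + 14 − 7 = 94%

94%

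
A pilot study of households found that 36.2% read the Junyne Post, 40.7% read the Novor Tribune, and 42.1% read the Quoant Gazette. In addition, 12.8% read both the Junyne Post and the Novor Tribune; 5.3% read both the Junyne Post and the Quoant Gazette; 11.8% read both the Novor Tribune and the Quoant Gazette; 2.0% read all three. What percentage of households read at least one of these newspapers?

91.1%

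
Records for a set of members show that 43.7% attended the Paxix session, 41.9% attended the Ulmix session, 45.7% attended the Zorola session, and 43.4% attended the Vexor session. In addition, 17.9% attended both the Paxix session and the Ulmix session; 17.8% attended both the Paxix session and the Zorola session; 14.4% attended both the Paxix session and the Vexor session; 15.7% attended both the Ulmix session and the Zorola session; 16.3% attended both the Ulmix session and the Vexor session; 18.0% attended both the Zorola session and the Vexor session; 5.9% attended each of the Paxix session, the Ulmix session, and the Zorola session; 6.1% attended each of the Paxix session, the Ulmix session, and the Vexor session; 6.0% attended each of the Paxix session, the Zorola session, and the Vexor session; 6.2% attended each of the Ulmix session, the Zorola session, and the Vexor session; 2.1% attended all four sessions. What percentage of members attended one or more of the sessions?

Inclusion–exclusion gives
P(at least one) = 43.7 + 41.9 + 45.7 + 43.4 − 17.9 − 17.8 − 14.4 − 15.7 − 16.3 − 18.0 + 5.9 + 6.1 + 6.0 + 6.2 − 2.1 = 96.7%

96.7%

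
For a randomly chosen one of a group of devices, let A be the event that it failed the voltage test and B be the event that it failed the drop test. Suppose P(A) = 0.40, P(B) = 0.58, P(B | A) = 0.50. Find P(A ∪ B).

P(A ∩ B) = P(A)·P(B|A) = 0.40 × 0.50 = 0.20
P(A ∪ B) = 0.40 + 0.58 − 0.20 = 0.78

0.78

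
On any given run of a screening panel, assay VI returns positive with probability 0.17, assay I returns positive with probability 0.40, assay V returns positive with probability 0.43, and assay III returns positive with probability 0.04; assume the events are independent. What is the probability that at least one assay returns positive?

0.7274944

Since the events are independent, P(none) is the product of the individual non-occurrence probabilities.
P(none) = (1 − 0.17) × (1 − 0.40) × (1 − 0.43) × (1 − 0.04) = 0.83 × 0.60 × 0.57 × 0.96 = 0.2725056
P(at least one) = 1 − 0.2725056 = 0.7274944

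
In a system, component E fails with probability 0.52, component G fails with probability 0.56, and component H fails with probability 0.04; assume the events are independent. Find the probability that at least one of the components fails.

Since the events are independent, P(none) is the product of the individual non-occurrence probabilities.
P(none) = (1 − 0.52) × (1 − 0.56) × (1 − 0.04) = 0.48 × 0.44 × 0.96 = 0.202752
P(at least one) = 1 − 0.202752 = 0.797248

0.797248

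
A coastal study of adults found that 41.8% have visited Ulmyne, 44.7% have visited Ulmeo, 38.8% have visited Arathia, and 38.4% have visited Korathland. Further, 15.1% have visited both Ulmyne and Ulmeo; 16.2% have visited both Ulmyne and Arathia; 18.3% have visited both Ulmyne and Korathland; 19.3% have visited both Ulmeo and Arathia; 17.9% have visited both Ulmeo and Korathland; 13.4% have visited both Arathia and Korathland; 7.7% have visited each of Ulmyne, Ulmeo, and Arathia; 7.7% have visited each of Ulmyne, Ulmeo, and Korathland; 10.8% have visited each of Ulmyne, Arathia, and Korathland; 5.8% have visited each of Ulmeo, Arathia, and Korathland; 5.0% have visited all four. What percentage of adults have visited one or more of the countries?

90.5%

By inclusion–exclusion:
P(at least one) = 41.8 + 44.7 + 38.8 + 38.4 − 15.1 − 16.2 − 18.3 − 19.3 − 17.9 − 13.4 + 7.7 + 7.7 + 10.8 + 5.8 − 5.0 = 90.5%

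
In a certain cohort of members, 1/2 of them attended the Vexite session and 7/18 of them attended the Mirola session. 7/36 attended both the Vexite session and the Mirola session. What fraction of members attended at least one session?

Inclusion–exclusion gives
P(≥1) = 1/2 + 7/18 − 7/36 = 25/36

25/36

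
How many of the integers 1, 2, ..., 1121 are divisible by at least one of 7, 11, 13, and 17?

By inclusion–exclusion:
⌊1121/7⌋ + ⌊1121/11⌋ + ⌊1121/13⌋ + ⌊1121/17⌋ − ⌊1121/77⌋ − ⌊1121/91⌋ − ⌊1121/119⌋ − ⌊1121/143⌋ − ⌊1121/187⌋ − ⌊1121/221⌋ + ⌊1121/1001⌋ + ⌊1121/1309⌋ + ⌊1121/1547⌋ + ⌊1121/2431⌋ − ⌊1121/17017⌋ = 160 + 101 + 86 + 65 − 14 − 12 − 9 − 7 − 5 − 5 + 1 + 0 + 0 + 0 − 0 = 361

361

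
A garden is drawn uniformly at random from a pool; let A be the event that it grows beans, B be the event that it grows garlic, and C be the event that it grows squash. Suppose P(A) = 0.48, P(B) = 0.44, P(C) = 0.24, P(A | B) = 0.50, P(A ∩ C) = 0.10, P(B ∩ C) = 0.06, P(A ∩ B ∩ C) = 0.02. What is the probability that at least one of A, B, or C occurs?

P(A ∩ B) = P(B)·P(A|B) = 0.44 × 0.50 = 0.22
P(A ∪ B ∪ C) = 0.48 + 0.44 + 0.24 − 0.22 − 0.10 − 0.06 + 0.02 = 0.80

0.80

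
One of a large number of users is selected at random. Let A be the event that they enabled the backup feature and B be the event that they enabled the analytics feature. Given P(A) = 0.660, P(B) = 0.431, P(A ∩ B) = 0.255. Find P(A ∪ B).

0.836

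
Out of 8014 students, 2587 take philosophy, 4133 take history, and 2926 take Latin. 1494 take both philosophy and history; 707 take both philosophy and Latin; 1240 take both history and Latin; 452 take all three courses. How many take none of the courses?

By inclusion–exclusion:
|union| = 2587 + 4133 + 2926 − 1494 − 707 − 1240 + 452 = 6657
None: 8014 − 6657 = 1357

1357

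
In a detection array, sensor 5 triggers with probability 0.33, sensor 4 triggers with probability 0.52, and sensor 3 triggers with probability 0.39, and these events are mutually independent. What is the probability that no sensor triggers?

0.196176

Independence gives P(none) = ∏(1 − pᵢ).
P(none) = (1 − 0.33) × (1 − 0.52) × (1 − 0.39) = 0.67 × 0.48 × 0.61 = 0.196176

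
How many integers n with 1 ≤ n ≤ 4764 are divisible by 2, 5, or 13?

3004

Using inclusion–exclusion:
floor(4764/2) + floor(4764/5) + floor(4764/13) − floor(4764/10) − floor(4764/26) − floor(4764/65) + floor(4764/130) = 2382 + 952 + 366 − 476 − 183 − 73 + 36 = 3004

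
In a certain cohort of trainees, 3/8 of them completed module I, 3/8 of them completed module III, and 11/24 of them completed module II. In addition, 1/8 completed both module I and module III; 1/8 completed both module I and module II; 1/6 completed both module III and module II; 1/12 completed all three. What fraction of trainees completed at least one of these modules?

7/8

P(union) = 3/8 + 3/8 + 11/24 − 1/8 − 1/8 − 1/6 + 1/12 = 7/8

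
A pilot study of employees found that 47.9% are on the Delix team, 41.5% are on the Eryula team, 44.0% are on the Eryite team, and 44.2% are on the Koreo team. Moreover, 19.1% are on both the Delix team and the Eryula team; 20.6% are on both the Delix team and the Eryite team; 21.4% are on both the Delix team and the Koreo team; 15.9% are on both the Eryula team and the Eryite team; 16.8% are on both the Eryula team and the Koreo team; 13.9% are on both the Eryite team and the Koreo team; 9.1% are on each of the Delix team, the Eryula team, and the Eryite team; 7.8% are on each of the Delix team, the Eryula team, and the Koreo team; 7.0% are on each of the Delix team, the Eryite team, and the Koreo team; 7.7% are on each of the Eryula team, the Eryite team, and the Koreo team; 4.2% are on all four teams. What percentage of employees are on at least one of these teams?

97.3%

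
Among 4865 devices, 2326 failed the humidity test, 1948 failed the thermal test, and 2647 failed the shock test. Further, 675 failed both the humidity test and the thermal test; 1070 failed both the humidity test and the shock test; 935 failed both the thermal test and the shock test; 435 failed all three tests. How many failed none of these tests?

189

By inclusion-exclusion,
|union| = 2326 + 1948 + 2647 − 675 − 1070 − 935 + 435 = 4676
None: 4865 − 4676 = 189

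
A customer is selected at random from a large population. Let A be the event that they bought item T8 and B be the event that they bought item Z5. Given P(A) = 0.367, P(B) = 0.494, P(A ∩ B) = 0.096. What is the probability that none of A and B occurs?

0.235

Apply inclusion-exclusion:
P(A ∪ B) = 0.367 + 0.494 − 0.096 = 0.765
P(none) = 1 − 0.765 = 0.235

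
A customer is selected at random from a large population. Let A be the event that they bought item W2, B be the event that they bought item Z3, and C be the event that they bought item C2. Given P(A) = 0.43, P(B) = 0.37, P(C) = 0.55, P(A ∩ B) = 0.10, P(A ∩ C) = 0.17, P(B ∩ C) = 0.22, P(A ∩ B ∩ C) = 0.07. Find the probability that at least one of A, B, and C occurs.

P(A ∪ B ∪ C) = 0.43 + 0.37 + 0.55 − 0.10 − 0.17 − 0.22 + 0.07 = 0.93

0.93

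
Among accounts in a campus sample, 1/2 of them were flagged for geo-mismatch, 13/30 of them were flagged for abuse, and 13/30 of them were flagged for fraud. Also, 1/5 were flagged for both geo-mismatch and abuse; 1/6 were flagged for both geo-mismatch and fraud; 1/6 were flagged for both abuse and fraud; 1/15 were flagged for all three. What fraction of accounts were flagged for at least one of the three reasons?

9/10

Using inclusion–exclusion:
P(at least one) = 1/2 + 13/30 + 13/30 − 1/5 − 1/6 − 1/6 + 1/15 = 9/10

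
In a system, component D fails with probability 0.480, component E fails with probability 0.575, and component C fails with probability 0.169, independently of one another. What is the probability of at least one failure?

Independence gives P(none) = ∏(1 − pᵢ).
P(none) = (1 − 0.480) × (1 − 0.575) × (1 − 0.169) = 0.520 × 0.425 × 0.831 = 0.183651
P(at least one) = 1 − 0.183651 = 0.816349

0.816349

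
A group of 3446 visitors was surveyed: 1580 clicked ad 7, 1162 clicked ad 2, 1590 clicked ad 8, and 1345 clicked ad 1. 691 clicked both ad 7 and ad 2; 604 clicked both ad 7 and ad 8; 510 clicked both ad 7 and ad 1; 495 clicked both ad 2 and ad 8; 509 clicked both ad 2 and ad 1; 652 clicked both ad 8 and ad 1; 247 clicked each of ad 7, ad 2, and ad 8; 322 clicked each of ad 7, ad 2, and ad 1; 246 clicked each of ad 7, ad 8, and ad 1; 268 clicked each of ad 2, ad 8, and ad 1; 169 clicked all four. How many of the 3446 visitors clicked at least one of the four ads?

N(≥1) = 1580 + 1162 + 1590 + 1345 − 691 − 604 − 510 − 495 − 509 − 652 + 247 + 322 + 246 + 268 − 169 = 3130

3130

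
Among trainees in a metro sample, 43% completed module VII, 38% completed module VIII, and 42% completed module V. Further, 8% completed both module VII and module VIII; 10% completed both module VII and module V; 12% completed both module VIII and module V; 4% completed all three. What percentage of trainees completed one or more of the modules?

97%

P(≥1) = 43 + 38 + 42 − 8 − 10 − 12 + 4 = 97%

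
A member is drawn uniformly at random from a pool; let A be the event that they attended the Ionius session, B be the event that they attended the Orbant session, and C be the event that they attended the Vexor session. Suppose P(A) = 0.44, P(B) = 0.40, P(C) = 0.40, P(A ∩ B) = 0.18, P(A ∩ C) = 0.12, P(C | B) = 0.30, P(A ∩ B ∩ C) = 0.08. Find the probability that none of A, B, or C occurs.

0.10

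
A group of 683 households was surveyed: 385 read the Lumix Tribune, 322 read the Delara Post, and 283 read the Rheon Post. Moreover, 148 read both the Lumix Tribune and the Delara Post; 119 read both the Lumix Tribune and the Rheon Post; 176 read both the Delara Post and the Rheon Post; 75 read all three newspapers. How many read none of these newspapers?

By inclusion-exclusion,
N(≥1) = 385 + 322 + 283 − 148 − 119 − 176 + 75 = 622
None: 683 − 622 = 61

61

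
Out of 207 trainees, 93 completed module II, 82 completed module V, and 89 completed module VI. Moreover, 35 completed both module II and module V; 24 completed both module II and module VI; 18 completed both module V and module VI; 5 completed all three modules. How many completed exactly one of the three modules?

125

By inclusion–exclusion (exactly-one form):
N(exactly one) = 93 + 82 + 89 − 2·35 − 2·24 − 2·18 + 3·5 = 125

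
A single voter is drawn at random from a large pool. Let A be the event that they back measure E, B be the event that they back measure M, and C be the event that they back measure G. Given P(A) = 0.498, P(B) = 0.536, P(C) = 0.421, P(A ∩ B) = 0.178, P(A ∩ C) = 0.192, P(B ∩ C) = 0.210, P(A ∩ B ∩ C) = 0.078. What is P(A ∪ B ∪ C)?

0.953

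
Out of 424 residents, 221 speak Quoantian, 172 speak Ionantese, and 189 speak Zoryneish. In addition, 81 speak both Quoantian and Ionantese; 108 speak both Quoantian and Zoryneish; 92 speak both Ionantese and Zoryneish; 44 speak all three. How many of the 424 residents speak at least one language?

345

N(≥1) = 221 + 172 + 189 − 81 − 108 − 92 + 44 = 345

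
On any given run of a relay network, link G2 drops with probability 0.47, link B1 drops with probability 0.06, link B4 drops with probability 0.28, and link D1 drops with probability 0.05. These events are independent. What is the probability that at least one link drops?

P(none) = (1 − 0.47) × (1 − 0.06) × (1 − 0.28) × (1 − 0.05) = 0.53 × 0.94 × 0.72 × 0.95 = 0.3407688
P(at least one) = 1 − 0.3407688 = 0.6592312

0.6592312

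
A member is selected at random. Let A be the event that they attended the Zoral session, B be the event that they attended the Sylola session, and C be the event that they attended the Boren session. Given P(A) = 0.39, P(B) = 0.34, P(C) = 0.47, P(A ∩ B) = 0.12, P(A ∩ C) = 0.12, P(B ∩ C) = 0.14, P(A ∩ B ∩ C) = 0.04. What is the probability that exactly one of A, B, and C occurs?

By inclusion–exclusion (exactly-one form):
P(exactly one) = 0.39 + 0.34 + 0.47 − 2·0.12 − 2·0.12 − 2·0.14 + 3·0.04 = 0.56

0.56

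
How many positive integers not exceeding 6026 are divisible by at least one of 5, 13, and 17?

1838

Using inclusion–exclusion:
⌊6026/5⌋ + ⌊6026/13⌋ + ⌊6026/17⌋ − ⌊6026/65⌋ − ⌊6026/85⌋ − ⌊6026/221⌋ + ⌊6026/1105⌋ = 1205 + 463 + 354 − 92 − 70 − 27 + 5 = 1838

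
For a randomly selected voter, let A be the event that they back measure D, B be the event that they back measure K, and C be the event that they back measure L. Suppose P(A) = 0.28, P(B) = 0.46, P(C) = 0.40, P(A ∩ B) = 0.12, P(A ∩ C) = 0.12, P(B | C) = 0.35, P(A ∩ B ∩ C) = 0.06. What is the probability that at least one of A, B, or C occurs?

P(B ∩ C) = P(C)·P(B|C) = 0.40 × 0.35 = 0.14
Inclusion–exclusion gives
P(A ∪ B ∪ C) = 0.28 + 0.46 + 0.40 − 0.12 − 0.12 − 0.14 + 0.06 = 0.82

0.82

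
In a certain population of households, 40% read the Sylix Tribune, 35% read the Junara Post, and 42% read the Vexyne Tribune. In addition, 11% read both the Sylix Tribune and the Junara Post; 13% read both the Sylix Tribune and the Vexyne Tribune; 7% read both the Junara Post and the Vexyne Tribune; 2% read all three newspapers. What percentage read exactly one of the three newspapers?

61%

By inclusion–exclusion (exactly-one form):
P(exactly one) = 40 + 35 + 42 − 2·11 − 2·13 − 2·7 + 3·2 = 61%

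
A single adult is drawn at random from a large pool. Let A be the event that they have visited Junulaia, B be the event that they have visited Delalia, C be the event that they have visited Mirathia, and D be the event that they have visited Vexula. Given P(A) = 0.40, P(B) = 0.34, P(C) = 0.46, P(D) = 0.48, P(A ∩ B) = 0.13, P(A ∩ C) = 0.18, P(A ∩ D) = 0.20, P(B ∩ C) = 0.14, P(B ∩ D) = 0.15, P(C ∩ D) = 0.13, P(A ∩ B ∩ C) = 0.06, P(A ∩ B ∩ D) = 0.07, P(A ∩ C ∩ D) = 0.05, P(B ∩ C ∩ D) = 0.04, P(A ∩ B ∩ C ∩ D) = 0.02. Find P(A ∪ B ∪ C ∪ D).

0.95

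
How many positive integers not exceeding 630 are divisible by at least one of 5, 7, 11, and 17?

260

Apply inclusion-exclusion:
⌊630/5⌋ + ⌊630/7⌋ + ⌊630/11⌋ + ⌊630/17⌋ − ⌊630/35⌋ − ⌊630/55⌋ − ⌊630/85⌋ − ⌊630/77⌋ − ⌊630/119⌋ − ⌊630/187⌋ + ⌊630/385⌋ + ⌊630/595⌋ + ⌊630/935⌋ + ⌊630/1309⌋ − ⌊630/6545⌋ = 126 + 90 + 57 + 37 − 18 − 11 − 7 − 8 − 5 − 3 + 1 + 1 + 0 + 0 − 0 = 260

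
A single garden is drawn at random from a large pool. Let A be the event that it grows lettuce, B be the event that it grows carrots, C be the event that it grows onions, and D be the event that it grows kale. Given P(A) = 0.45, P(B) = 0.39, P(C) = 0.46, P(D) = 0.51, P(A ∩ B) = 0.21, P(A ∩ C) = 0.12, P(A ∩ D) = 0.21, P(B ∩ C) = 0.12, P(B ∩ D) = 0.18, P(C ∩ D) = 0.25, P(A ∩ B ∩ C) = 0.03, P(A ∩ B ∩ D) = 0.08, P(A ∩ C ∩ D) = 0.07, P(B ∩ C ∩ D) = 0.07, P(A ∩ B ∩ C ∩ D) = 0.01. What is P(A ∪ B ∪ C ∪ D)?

Using inclusion–exclusion:
P(A ∪ B ∪ C ∪ D) = 0.45 + 0.39 + 0.46 + 0.51 − 0.21 − 0.12 − 0.21 − 0.12 − 0.18 − 0.25 + 0.03 + 0.08 + 0.07 + 0.07 − 0.01 = 0.96

0.96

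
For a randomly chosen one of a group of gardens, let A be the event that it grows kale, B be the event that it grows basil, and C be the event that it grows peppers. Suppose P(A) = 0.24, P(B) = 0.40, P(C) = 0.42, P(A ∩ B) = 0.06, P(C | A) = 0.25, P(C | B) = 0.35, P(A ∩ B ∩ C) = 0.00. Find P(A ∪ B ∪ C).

0.80

P(A ∩ C) = P(A)·P(C|A) = 0.24 × 0.25 = 0.06
P(B ∩ C) = P(B)·P(C|B) = 0.40 × 0.35 = 0.14
By inclusion–exclusion:
P(A ∪ B ∪ C) = 0.24 + 0.40 + 0.42 − 0.06 − 0.06 − 0.14 + 0.00 = 0.80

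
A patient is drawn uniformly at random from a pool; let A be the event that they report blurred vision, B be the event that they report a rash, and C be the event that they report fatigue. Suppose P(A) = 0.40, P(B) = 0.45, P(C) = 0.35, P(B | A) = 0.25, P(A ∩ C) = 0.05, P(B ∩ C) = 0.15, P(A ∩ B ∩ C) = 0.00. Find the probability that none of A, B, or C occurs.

P(A ∩ B) = P(A)·P(B|A) = 0.40 × 0.25 = 0.10
P(A ∪ B ∪ C) = 0.40 + 0.45 + 0.35 − 0.10 − 0.05 − 0.15 + 0.00 = 0.90
P(none) = 1 − 0.90 = 0.10

0.10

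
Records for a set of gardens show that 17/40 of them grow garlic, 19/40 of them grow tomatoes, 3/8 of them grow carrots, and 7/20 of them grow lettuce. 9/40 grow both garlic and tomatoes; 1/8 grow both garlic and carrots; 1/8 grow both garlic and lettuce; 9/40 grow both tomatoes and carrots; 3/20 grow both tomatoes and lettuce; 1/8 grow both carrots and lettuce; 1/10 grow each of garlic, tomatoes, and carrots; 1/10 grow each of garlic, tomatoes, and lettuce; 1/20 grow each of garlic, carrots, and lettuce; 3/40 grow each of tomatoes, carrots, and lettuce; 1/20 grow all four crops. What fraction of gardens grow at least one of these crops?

37/40

P(≥1) = 17/40 + 19/40 + 3/8 + 7/20 − 9/40 − 1/8 − 1/8 − 9/40 − 3/20 − 1/8 + 1/10 + 1/10 + 1/20 + 3/40 − 1/20 = 37/40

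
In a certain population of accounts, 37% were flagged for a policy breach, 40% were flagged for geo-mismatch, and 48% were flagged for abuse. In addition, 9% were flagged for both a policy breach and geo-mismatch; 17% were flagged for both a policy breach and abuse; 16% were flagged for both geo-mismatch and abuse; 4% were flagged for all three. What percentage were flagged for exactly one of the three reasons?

53%

By inclusion–exclusion (exactly-one form):
P(exactly one) = 37 + 40 + 48 − 2·9 − 2·17 − 2·16 + 3·4 = 53%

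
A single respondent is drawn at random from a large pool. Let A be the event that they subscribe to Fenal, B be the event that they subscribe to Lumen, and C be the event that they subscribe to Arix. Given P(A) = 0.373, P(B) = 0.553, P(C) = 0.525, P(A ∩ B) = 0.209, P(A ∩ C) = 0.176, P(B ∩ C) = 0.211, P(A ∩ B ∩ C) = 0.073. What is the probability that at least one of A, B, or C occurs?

P(A ∪ B ∪ C) = 0.373 + 0.553 + 0.525 − 0.209 − 0.176 − 0.211 + 0.073 = 0.928

0.928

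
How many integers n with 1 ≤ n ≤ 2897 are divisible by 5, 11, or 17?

579 + 263 + 170 − 52 − 34 − 15 + 3 = 914

914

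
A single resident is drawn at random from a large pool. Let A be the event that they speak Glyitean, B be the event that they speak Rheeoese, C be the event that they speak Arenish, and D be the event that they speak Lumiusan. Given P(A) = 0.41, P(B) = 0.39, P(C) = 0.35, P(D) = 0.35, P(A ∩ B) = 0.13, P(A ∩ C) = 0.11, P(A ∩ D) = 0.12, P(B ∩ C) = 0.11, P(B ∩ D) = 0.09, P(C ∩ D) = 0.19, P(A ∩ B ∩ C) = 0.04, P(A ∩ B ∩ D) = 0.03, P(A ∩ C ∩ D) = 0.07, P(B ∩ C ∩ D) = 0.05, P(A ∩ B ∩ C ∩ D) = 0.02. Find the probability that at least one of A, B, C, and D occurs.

Using inclusion–exclusion:
P(A ∪ B ∪ C ∪ D) = 0.41 + 0.39 + 0.35 + 0.35 − 0.13 − 0.11 − 0.12 − 0.11 − 0.09 − 0.19 + 0.04 + 0.03 + 0.07 + 0.05 − 0.02 = 0.92

0.92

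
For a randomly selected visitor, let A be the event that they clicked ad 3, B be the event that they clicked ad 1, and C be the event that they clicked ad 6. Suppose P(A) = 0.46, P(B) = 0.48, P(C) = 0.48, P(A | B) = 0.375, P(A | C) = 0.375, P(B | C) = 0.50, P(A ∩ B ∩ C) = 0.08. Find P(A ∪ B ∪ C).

0.90

P(A ∩ B) = P(B)·P(A|B) = 0.48 × 0.375 = 0.18
P(A ∩ C) = P(C)·P(A|C) = 0.48 × 0.375 = 0.18
P(B ∩ C) = P(C)·P(B|C) = 0.48 × 0.50 = 0.24
Using inclusion–exclusion:
P(A ∪ B ∪ C) = 0.46 + 0.48 + 0.48 − 0.18 − 0.18 − 0.24 + 0.08 = 0.90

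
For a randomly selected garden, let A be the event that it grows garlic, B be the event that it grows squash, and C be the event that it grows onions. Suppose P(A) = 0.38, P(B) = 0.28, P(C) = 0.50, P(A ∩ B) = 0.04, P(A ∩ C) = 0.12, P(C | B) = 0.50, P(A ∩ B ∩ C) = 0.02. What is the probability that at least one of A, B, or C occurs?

0.88

P(B ∩ C) = P(B)·P(C|B) = 0.28 × 0.50 = 0.14
Apply inclusion-exclusion:
P(A ∪ B ∪ C) = 0.38 + 0.28 + 0.50 − 0.04 − 0.12 − 0.14 + 0.02 = 0.88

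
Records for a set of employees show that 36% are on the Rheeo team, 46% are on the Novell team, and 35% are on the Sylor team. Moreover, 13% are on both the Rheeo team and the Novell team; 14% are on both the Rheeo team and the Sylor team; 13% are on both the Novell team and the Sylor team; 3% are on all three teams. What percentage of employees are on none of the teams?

20%

By inclusion–exclusion:
P(≥1) = 36 + 46 + 35 − 13 − 14 − 13 + 3 = 80%
P(none) = 100% − 80% = 20%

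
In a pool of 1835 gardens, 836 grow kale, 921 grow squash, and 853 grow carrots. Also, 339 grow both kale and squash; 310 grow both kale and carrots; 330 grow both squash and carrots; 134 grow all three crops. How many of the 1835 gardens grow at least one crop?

By inclusion–exclusion:
|at least one| = 836 + 921 + 853 − 339 − 310 − 330 + 134 = 1765

1765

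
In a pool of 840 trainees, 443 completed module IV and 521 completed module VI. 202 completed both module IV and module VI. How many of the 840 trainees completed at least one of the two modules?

Using inclusion–exclusion:
|at least one| = 443 + 521 − 202 = 762

762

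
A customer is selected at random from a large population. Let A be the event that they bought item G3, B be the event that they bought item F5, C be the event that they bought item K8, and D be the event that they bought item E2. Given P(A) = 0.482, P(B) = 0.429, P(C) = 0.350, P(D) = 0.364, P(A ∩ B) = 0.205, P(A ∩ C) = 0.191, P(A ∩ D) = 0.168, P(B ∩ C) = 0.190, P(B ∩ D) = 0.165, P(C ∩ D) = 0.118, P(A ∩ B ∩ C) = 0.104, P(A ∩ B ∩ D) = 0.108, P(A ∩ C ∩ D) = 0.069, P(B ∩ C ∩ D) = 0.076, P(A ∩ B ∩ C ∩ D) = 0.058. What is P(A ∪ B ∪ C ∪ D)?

P(A ∪ B ∪ C ∪ D) = 0.482 + 0.429 + 0.350 + 0.364 − 0.205 − 0.191 − 0.168 − 0.190 − 0.165 − 0.118 + 0.104 + 0.108 + 0.069 + 0.076 − 0.058 = 0.887

0.887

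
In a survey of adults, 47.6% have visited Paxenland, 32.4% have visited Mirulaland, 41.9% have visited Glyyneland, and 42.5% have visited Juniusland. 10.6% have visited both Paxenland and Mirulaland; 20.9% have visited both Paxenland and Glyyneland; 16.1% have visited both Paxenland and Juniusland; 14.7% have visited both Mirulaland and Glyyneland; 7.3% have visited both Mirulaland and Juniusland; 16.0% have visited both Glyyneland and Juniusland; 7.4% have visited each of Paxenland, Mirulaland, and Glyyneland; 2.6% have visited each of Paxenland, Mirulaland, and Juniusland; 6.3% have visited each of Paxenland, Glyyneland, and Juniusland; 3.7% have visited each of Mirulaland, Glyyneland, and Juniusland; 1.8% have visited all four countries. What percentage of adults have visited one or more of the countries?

P(union) = 47.6 + 32.4 + 41.9 + 42.5 − 10.6 − 20.9 − 16.1 − 14.7 − 7.3 − 16.0 + 7.4 + 2.6 + 6.3 + 3.7 − 1.8 = 97.0%

97.0%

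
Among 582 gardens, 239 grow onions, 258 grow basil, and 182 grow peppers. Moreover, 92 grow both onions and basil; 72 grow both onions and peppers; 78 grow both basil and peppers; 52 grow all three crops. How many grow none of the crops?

93

Apply inclusion-exclusion:
N(≥1) = 239 + 258 + 182 − 92 − 72 − 78 + 52 = 489
None: 582 − 489 = 93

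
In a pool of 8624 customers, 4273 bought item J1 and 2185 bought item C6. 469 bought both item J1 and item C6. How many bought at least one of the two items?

5989

By inclusion-exclusion,
N(≥1) = 4273 + 2185 − 469 = 5989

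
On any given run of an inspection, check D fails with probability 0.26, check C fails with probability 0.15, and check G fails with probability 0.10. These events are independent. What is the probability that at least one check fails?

0.4339

Since the events are independent, P(none) is the product of the individual non-occurrence probabilities.
P(none) = (1 − 0.26) × (1 − 0.15) × (1 − 0.10) = 0.74 × 0.85 × 0.90 = 0.5661
P(at least one) = 1 − 0.5661 = 0.4339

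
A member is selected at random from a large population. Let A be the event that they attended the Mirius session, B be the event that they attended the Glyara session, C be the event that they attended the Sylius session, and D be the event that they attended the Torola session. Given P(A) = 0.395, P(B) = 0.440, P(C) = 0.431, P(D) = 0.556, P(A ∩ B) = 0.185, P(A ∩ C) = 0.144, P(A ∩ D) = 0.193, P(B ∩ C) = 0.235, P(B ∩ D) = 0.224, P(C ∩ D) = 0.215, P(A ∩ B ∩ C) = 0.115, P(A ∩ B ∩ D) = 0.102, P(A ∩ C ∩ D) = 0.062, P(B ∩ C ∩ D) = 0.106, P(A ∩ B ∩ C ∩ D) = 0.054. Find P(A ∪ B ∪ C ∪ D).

0.957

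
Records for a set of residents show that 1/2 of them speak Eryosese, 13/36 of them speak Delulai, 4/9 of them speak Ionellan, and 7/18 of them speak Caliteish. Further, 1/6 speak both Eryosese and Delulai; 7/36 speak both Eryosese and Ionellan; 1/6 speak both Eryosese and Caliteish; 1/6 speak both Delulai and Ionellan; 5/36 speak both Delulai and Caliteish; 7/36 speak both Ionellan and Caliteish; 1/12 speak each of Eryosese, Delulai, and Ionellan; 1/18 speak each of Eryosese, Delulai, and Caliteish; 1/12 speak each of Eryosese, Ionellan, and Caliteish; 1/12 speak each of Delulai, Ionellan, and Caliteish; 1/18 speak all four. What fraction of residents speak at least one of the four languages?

11/12

P(at least one) = 1/2 + 13/36 + 4/9 + 7/18 − 1/6 − 7/36 − 1/6 − 1/6 − 5/36 − 7/36 + 1/12 + 1/18 + 1/12 + 1/12 − 1/18 = 11/12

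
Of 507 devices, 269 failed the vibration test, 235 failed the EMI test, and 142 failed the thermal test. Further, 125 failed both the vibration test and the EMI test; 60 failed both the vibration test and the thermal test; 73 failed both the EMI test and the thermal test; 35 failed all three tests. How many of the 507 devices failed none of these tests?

84

Inclusion–exclusion gives
|union| = 269 + 235 + 142 − 125 − 60 − 73 + 35 = 423
None: 507 − 423 = 84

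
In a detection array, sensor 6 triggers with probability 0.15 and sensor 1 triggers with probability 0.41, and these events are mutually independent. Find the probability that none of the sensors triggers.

0.5015

P(none) = (1 − 0.15) × (1 − 0.41) = 0.85 × 0.59 = 0.5015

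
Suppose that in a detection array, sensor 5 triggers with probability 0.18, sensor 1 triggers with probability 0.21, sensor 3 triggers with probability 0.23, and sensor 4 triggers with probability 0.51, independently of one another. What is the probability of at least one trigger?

Since the events are independent, P(none) is the product of the individual non-occurrence probabilities.
P(none) = (1 − 0.18) × (1 − 0.21) × (1 − 0.23) × (1 − 0.51) = 0.82 × 0.79 × 0.77 × 0.49 = 0.24441494
P(at least one) = 1 − 0.24441494 = 0.75558506

0.75558506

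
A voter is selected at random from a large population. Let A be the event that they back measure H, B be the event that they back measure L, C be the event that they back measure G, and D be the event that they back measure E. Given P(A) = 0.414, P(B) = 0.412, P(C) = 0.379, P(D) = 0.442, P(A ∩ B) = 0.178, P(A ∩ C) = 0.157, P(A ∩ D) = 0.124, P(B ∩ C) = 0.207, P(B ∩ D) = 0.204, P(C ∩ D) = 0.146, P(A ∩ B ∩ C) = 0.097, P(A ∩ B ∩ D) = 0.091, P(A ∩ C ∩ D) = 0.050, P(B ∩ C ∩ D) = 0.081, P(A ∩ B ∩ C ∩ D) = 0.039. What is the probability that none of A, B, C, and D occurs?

By inclusion-exclusion,
P(A ∪ B ∪ C ∪ D) = 0.414 + 0.412 + 0.379 + 0.442 − 0.178 − 0.157 − 0.124 − 0.207 − 0.204 − 0.146 + 0.097 + 0.091 + 0.050 + 0.081 − 0.039 = 0.911
P(none) = 1 − 0.911 = 0.089

0.089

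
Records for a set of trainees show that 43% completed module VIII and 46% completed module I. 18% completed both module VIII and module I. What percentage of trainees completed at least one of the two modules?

P(≥1) = 43 + 46 − 18 = 71%

71%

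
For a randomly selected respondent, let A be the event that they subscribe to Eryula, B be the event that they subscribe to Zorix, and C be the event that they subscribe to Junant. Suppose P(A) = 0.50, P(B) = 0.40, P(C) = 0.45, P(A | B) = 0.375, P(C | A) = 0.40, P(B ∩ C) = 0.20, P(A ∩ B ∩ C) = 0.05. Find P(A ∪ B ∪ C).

P(A ∩ B) = P(B)·P(A|B) = 0.40 × 0.375 = 0.15
P(A ∩ C) = P(A)·P(C|A) = 0.50 × 0.40 = 0.20
Apply inclusion-exclusion:
P(A ∪ B ∪ C) = 0.50 + 0.40 + 0.45 − 0.15 − 0.20 − 0.20 + 0.05 = 0.85

0.85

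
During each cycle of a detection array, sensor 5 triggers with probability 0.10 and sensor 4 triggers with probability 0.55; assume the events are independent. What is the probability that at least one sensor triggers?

P(none) = (1 − 0.10) × (1 − 0.55) = 0.90 × 0.45 = 0.405
P(at least one) = 1 − 0.405 = 0.595

0.595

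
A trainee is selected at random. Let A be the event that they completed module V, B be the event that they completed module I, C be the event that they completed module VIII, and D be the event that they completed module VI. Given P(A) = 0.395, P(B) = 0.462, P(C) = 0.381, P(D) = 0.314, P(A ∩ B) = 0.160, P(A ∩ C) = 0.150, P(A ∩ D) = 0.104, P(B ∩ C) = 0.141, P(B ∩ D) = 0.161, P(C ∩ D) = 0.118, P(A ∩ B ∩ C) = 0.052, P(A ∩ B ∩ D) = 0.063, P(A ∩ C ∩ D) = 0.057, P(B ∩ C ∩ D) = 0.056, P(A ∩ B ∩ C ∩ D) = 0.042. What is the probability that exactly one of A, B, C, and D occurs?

By inclusion–exclusion (exactly-one form):
P(exactly one) = 0.395 + 0.462 + 0.381 + 0.314 − 2·0.160 − 2·0.150 − 2·0.104 − 2·0.141 − 2·0.161 − 2·0.118 + 3·0.052 + 3·0.063 + 3·0.057 + 3·0.056 − 4·0.042 = 0.400

0.400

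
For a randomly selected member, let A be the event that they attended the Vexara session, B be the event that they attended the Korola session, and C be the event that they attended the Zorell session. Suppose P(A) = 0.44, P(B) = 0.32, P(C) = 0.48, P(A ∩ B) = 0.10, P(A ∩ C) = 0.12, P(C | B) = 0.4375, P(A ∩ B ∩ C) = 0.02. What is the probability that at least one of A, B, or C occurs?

0.90

P(B ∩ C) = P(B)·P(C|B) = 0.32 × 0.4375 = 0.14
P(A ∪ B ∪ C) = 0.44 + 0.32 + 0.48 − 0.10 − 0.12 − 0.14 + 0.02 = 0.90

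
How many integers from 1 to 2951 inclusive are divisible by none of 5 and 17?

2222

By inclusion–exclusion:
590 + 173 − 34 = 729
2951 − 729 = 2222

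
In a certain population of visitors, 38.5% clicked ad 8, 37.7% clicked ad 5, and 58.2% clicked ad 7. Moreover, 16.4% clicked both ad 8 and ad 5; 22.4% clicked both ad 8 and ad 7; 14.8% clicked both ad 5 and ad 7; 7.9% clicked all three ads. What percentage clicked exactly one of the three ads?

50.9%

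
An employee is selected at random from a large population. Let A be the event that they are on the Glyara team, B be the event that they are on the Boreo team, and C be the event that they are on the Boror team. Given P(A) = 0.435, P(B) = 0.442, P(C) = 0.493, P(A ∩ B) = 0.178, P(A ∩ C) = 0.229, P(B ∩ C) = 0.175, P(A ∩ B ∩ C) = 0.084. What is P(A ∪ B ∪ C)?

By inclusion–exclusion:
P(A ∪ B ∪ C) = 0.435 + 0.442 + 0.493 − 0.178 − 0.229 − 0.175 + 0.084 = 0.872

0.872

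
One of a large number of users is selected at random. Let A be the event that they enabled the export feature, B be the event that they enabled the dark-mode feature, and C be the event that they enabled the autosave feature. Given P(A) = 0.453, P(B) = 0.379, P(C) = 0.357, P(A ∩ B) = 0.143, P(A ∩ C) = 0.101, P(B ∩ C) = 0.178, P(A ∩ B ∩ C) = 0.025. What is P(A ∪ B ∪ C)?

0.792

P(A ∪ B ∪ C) = 0.453 + 0.379 + 0.357 − 0.143 − 0.101 − 0.178 + 0.025 = 0.792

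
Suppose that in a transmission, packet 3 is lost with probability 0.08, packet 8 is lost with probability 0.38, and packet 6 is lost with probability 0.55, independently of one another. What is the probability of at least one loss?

0.74332

P(none) = (1 − 0.08) × (1 − 0.38) × (1 − 0.55) = 0.92 × 0.62 × 0.45 = 0.25668
P(at least one) = 1 − 0.25668 = 0.74332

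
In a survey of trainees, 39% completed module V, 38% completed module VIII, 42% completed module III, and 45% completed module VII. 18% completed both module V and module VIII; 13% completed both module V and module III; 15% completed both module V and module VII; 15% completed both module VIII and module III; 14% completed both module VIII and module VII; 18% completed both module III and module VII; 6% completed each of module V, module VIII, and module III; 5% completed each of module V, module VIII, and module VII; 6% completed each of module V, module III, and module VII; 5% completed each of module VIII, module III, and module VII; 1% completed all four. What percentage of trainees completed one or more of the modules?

Inclusion–exclusion gives
P(union) = 39 + 38 + 42 + 45 − 18 − 13 − 15 − 15 − 14 − 18 + 6 + 5 + 6 + 5 − 1 = 92%

92%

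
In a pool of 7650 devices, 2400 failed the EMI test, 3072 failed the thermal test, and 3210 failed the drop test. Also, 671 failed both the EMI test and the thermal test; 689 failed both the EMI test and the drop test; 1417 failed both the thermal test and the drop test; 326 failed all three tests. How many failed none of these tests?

N(≥1) = 2400 + 3072 + 3210 − 671 − 689 − 1417 + 326 = 6231
None: 7650 − 6231 = 1419

1419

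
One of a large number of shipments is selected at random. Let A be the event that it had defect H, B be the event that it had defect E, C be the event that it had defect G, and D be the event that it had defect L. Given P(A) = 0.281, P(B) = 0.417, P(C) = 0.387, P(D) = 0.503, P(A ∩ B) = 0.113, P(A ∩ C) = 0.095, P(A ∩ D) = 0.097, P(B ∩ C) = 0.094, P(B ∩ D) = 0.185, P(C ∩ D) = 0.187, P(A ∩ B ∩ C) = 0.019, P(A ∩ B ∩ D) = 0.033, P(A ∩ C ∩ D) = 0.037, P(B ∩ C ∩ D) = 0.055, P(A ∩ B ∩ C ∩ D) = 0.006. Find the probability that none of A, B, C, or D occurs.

By inclusion-exclusion,
P(A ∪ B ∪ C ∪ D) = 0.281 + 0.417 + 0.387 + 0.503 − 0.113 − 0.095 − 0.097 − 0.094 − 0.185 − 0.187 + 0.019 + 0.033 + 0.037 + 0.055 − 0.006 = 0.955
P(none) = 1 − 0.955 = 0.045

0.045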